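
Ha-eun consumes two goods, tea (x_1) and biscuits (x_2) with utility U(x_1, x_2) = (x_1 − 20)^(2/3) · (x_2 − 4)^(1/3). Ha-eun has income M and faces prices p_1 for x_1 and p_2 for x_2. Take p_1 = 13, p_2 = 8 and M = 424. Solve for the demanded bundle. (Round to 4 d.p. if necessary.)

x_1* = 26.7692, x_2* = 9.5

After buying the subsistence bundle (20, 4), a share 2/3 of the remaining income goes to x_1: x_1* = 20 + 2/3·(M − 20p_1 − 4p_2)/p_1.
Discretionary income = 424 − 20·13 − 4·8 = 132; x_1* = 20 + 2/3·132/13 = 26.7692; x_2* = 4 + 1/3·132/8 = 9.5.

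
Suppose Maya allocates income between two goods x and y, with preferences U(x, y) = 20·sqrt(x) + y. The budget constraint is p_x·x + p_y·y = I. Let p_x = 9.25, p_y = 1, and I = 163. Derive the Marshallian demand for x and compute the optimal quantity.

x* = 1.1687

Utility is quasi-linear in y; the FOC for x is 10/√x = p_x/p_y.
Thus x* = (10·p_y/p_x)² — independent of I — with the rest of income spent on y.
Plugging in: x* = (10·1/9.25)² = 1.1687.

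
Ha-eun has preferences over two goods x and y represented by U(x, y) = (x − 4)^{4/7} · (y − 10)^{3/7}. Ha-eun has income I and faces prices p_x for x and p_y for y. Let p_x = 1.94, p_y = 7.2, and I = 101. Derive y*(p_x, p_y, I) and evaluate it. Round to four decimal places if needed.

y* = 11.2643

Let x' = x−4, y' = y−10. MRS = (4/3)·y'/x' = p_x/p_y.
Substituting into the budget: x* = 4 + 4/7·(I − 4·p_x − 10·p_y)/p_x, and y* = 10 + 3/7·(…)/p_y.
Discretionary income = 101 − 4·1.94 − 10·7.2 = 21.24; y* = 10 + 3/7·21.24/7.2 = 11.2643.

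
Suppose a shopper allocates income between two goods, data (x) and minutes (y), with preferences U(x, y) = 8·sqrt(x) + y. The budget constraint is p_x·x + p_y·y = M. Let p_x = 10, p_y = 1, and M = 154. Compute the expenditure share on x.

MU_x = 4/√x, MU_y = 1. Tangency: 4/√x = p_x/p_y.
Thus x* = (4·p_y/p_x)² — independent of M — with the rest of income spent on y.
Plugging in: x* = (4·1/10)² = 0.16, y* = 152.4.
Expenditure on x: 10·0.16 = 1.6; share = 0.0104.

share on x = 0.0104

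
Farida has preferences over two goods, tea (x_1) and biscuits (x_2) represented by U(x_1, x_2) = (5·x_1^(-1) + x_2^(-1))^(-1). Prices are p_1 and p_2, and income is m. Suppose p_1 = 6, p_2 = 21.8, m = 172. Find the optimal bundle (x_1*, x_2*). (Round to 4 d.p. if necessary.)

Substitute x_2 = (x_2/x_1)·x_1 into the budget: x_1* = m/(p_1 + p_2·(x_2/x_1)).
Numerically x_2/x_1 = 0.234619, so x_1* = 172/(6 + 21.8·0.234619) = 15.475 and x_2* = 0.234619·15.475 = 3.6307.

x_1* = 15.475, x_2* = 3.6307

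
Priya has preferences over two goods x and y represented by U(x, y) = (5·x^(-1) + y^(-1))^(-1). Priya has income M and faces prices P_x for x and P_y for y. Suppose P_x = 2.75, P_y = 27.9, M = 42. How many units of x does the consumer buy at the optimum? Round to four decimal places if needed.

MRS = MU_x/MU_y = 5·(y/x)^(2). Set equal to P_x/P_y.
Hence y/x = ((1/5)·P_x/P_y)^(1/(2)), i.e. raised to the 0.5 power.
With the ratio pinned down, the budget gives x* = M/(P_x + P_y·(y/x)) and y* = (y/x)·x*.
Numerically y/x = 0.140404, so x* = 42/(2.75 + 27.9·0.140404) = 6.2994.

x* = 6.2994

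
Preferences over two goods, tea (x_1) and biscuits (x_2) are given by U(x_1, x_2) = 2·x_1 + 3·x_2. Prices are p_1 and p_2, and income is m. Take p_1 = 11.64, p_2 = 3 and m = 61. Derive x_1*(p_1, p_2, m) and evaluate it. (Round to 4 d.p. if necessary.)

Perfect substitutes: compare marginal utility per dollar. 2/p_1 vs 3/p_2 → 0.1718 vs 1.
x_2 gives more utility per dollar, so spend all income on x_2: x_2* = m/p_2, x_1* = 0.
Numerically: x_1* = 0, x_2* = 20.3333.

x_1* = 0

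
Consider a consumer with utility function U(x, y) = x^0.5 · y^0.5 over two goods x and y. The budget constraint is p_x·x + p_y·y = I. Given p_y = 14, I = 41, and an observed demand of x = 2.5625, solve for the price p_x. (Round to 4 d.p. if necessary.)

MU_x/MU_y = (0.5·y)/(0.5·x); tangency sets this equal to p_x/p_y.
Rearranging, p_y·y = p_x·x. Substituting into the budget gives p_x·x·(1 + 1) = I.
Demand: x*(p_x,p_y,I) = 0.5·I/p_x and y* = 0.5·I/p_y.
Set x* = 2.5625 in the demand function and solve for p_x: p_x = 8.

p_x = 8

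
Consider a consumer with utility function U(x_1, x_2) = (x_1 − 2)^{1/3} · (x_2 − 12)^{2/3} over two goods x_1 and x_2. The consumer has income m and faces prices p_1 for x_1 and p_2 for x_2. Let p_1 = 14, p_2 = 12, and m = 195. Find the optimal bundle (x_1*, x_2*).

x_1* = 2.5476, x_2* = 13.2778

Let x_1' = x_1−2, x_2' = x_2−12. MRS = (1/2)·x_2'/x_1' = p_1/p_2.
After buying the subsistence bundle (2, 12), a share 1/3 of the remaining income goes to x_1: x_1* = 2 + 1/3·(m − 2p_1 − 12p_2)/p_1.
Discretionary income = 195 − 2·14 − 12·12 = 23; x_1* = 2 + 1/3·23/14 = 2.5476; x_2* = 12 + 2/3·23/12 = 13.2778.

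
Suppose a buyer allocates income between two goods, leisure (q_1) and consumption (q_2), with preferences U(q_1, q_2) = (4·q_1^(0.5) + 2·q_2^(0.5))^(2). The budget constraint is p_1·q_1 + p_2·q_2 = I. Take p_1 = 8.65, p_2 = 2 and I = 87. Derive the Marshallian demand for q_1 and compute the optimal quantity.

q_1* = 4.8326

From the CES first-order condition, 2·(q_2/q_1)^(0.5) = p_1/p_2.
Hence q_2/q_1 = ((1/2)·p_1/p_2)^(1/(0.5)), i.e. raised to the 2 power.
Substitute q_2 = (q_2/q_1)·q_1 into the budget: q_1* = I/(p_1 + p_2·(q_2/q_1)).
Numerically q_2/q_1 = 4.676406, so q_1* = 87/(8.65 + 2·4.676406) = 4.8326.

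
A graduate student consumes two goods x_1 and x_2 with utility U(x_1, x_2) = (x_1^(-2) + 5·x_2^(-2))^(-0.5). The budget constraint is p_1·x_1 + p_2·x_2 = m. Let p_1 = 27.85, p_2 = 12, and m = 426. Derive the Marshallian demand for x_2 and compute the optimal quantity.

From the CES first-order condition, (1/5)·(x_2/x_1)^(3) = p_1/p_2.
Hence x_2/x_1 = (5·p_1/p_2)^(1/(3)), i.e. raised to the 1/3 power.
Substitute x_2 = (x_2/x_1)·x_1 into the budget: x_1* = m/(p_1 + p_2·(x_2/x_1)).
Numerically x_2/x_1 = 2.263973, so x_1* = 426/(27.85 + 12·2.263973) = 7.743 and x_2* = 2.263973·7.743 = 17.5299.

x_2* = 17.5299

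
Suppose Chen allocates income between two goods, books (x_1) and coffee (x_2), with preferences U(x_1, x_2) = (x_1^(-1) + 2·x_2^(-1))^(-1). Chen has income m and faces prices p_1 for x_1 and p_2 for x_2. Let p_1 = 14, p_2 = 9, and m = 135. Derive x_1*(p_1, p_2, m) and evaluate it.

x_1* = 4.5189

From the CES first-order condition, (1/2)·(x_2/x_1)^(2) = p_1/p_2.
Hence x_2/x_1 = (2·p_1/p_2)^(1/(2)), i.e. raised to the 0.5 power.
Substitute x_2 = (x_2/x_1)·x_1 into the budget: x_1* = m/(p_1 + p_2·(x_2/x_1)).
Numerically x_2/x_1 = 1.763834, so x_1* = 135/(14 + 9·1.763834) = 4.5189.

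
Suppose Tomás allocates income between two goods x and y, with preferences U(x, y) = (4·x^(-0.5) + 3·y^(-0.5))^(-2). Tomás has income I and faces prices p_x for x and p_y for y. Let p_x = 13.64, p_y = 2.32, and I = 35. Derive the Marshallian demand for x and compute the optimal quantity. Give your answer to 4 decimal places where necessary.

MRS = MU_x/MU_y = (4/3)·(y/x)^(1.5). Set equal to p_x/p_y.
Solve for the ratio: y/x = [(3/4)·p_x/p_y]^(2/3).
Substitute y = (y/x)·x into the budget: x* = I/(p_x + p_y·(y/x)).
Numerically y/x = 2.689006, so x* = 35/(13.64 + 2.32·2.689006) = 1.7607.

x* = 1.7607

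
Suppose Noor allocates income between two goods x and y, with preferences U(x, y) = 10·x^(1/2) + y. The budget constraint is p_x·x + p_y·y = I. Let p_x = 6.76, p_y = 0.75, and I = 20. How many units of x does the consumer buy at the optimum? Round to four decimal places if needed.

x* = 0.3077

MU_x = 5/√x, MU_y = 1. Tangency: 5/√x = p_x/p_y.
Solve: √x = 5·p_y/p_x, so x*(p_x,p_y) = (5·p_y/p_x)², and y* = (I − p_x·x*)/p_y.
Plugging in: x* = (5·0.75/6.76)² = 0.3077.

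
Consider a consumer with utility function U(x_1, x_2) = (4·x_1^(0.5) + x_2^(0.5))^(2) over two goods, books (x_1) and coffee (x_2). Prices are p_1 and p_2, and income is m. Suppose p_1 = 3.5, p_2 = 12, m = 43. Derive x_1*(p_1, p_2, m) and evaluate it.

x_1* = 12.0658

MRS = MU_x_1/MU_x_2 = 4·(x_2/x_1)^(0.5). Set equal to p_1/p_2.
Hence x_2/x_1 = ((1/4)·p_1/p_2)^(1/(0.5)), i.e. raised to the 2 power.
With the ratio pinned down, the budget gives x_1* = m/(p_1 + p_2·(x_2/x_1)) and x_2* = (x_2/x_1)·x_1*.
Numerically x_2/x_1 = 0.005317, so x_1* = 43/(3.5 + 12·0.005317) = 12.0658.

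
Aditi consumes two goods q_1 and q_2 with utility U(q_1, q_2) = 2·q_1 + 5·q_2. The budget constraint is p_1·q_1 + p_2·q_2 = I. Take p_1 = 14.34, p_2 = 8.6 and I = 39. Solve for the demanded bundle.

Numerically: q_1* = 0, q_2* = 4.5349.

q_1* = 0, q_2* = 4.5349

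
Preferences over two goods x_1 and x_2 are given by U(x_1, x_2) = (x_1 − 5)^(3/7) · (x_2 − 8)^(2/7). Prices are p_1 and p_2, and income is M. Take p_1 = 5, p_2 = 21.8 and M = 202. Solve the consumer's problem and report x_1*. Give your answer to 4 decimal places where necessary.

x_1* = 5.312

Let x_1' = x_1−5, x_2' = x_2−8. MRS = (3/2)·x_2'/x_1' = p_1/p_2.
After buying the subsistence bundle (5, 8), a share 0.6 of the remaining income goes to x_1: x_1* = 5 + 0.6·(M − 5p_1 − 8p_2)/p_1.
Discretionary income = 202 − 5·5 − 8·21.8 = 2.6; x_1* = 5 + 0.6·2.6/5 = 5.312.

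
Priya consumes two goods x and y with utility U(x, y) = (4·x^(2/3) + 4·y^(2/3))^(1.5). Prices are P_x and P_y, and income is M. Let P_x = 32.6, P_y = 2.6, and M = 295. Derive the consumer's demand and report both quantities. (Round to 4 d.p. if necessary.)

MU_x ∝ 4·x^(-1/3), MU_y ∝ 4·y^(-1/3), so MRS = (y/x)^(1/3) = P_x/P_y.
Hence y/x = (P_x/P_y)^(1/(1/3)), i.e. raised to the 3 power.
Substitute y = (y/x)·x into the budget: x* = M/(P_x + P_y·(y/x)).
Numerically y/x = 1971.209376, so x* = 295/(32.6 + 2.6·1971.209376) = 0.0572 and y* = 1971.209376·0.0572 = 112.7444.

x* = 0.0572, y* = 112.7444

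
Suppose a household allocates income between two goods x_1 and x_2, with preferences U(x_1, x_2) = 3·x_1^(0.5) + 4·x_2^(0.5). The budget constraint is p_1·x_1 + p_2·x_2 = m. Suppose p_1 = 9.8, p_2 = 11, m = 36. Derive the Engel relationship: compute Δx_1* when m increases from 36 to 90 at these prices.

Δx_1* = 2.1326

With the ratio pinned down, the budget gives x_1* = m/(p_1 + p_2·(x_2/x_1)) and x_2* = (x_2/x_1)·x_1*.
Numerically x_2/x_1 = 1.411056, so x_1* = 36/(9.8 + 11·1.411056) = 1.4217.
At m' = 90: x_1* = 3.5543. Change: 3.5543 − 1.4217 = 2.1326.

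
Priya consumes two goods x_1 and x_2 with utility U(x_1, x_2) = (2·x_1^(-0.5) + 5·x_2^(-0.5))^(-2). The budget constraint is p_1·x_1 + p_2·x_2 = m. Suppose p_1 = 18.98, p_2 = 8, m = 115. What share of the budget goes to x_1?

share on x_1 = 0.42

MU_x_1 ∝ 2·x_1^(-1.5), MU_x_2 ∝ 5·x_2^(-1.5), so MRS = (2/5)·(x_2/x_1)^(1.5) = p_1/p_2.
Solve for the ratio: x_2/x_1 = [(5/2)·p_1/p_2]^(2/3).
Substitute x_2 = (x_2/x_1)·x_1 into the budget: x_1* = m/(p_1 + p_2·(x_2/x_1)).
Numerically x_2/x_1 = 3.276656, so x_1* = 115/(18.98 + 8·3.276656) = 2.5446 and x_2* = 3.276656·2.5446 = 8.3379.
Expenditure on x_1: 18.98·2.5446 = 48.297; share = 0.42.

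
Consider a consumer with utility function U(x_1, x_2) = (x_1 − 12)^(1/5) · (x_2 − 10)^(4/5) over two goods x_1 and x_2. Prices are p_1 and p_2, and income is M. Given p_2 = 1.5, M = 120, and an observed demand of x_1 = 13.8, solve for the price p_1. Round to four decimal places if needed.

MRS = (1/4)·(x_2−10)/(x_1−12). Tangency with p_1/p_2 gives x_2−10 = 4·(p_1/p_2)·(x_1−12).
After buying the subsistence bundle (12, 10), a share 0.2 of the remaining income goes to x_1: x_1* = 12 + 0.2·(M − 12p_1 − 10p_2)/p_1.
Set x_1* = 13.8 in the demand function and solve for p_1: p_1 = 5.

p_1 = 5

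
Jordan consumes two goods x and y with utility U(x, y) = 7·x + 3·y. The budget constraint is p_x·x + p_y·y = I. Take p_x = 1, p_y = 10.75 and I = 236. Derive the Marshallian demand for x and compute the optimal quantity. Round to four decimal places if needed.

Perfect substitutes: compare marginal utility per dollar. 7/p_x vs 3/p_y → 7 vs 0.2791.
x gives more utility per dollar, so spend all income on x: x* = I/p_x, y* = 0.
Numerically: x* = 236, y* = 0.

x* = 236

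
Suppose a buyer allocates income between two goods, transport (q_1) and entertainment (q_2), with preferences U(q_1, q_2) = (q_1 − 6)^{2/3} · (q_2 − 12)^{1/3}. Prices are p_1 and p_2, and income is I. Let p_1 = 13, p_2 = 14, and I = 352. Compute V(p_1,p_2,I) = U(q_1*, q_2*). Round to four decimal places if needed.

V = 4.2092

Substituting into the budget: q_1* = 6 + 2/3·(I − 6·p_1 − 12·p_2)/p_1, and q_2* = 12 + 1/3·(…)/p_2.
Discretionary income = 352 − 6·13 − 12·14 = 106; q_1* = 6 + 2/3·106/13 = 11.4359; q_2* = 12 + 1/3·106/14 = 14.5238.
Utility at the optimum: U(11.4359, 14.5238) = 4.2092.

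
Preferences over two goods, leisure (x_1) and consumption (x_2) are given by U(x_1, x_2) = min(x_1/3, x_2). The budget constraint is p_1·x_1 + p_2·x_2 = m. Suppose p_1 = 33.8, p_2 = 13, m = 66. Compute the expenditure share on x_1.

share on x_1 = 0.8864

With perfect complements, no substitution: consume in ratio x_1:x_2 = 3:1.
Budget: p_1·x_1 + p_2·(1/3)·x_1 = m, so (3·p_1 + p_2)·x_1 = 3·m.
Demand: x_1*(p_1,p_2,m) = 3·m/(3·p_1 + p_2), x_2* = m/(3·p_1 + p_2).
Here 3·33.8 + 13 = 114.4, giving x_1* = 1.7308 and x_2* = 0.5769.
Expenditure on x_1: 33.8·1.7308 = 58.5; share = 0.8864.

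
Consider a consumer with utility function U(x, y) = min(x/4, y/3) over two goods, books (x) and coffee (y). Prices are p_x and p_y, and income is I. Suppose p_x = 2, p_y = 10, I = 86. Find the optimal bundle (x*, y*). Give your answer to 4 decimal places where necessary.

x* = 9.0526, y* = 6.7895

Demand: x*(p_x,p_y,I) = 4·I/(4·p_x + 3·p_y), y* = 3·I/(4·p_x + 3·p_y).
Here 4·2 + 3·10 = 38, giving x* = 9.0526 and y* = 6.7895.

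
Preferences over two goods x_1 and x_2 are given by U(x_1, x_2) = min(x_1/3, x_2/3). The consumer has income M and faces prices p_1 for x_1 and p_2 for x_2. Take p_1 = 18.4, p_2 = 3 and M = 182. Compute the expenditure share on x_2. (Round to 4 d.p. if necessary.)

Leontief preferences: the optimum is at the kink where x_1/3 = x_2/3, i.e. x_2 = x_1.
Budget: p_1·x_1 + p_2·x_1 = M, so (3·p_1 + 3·p_2)·x_1 = 3·M.
Demand: x_1*(p_1,p_2,M) = 3·M/(3·p_1 + 3·p_2), x_2* = 3·M/(3·p_1 + 3·p_2).
Here 3·18.4 + 3·3 = 64.2, giving x_1* = 8.5047 and x_2* = 8.5047.
Expenditure on x_2: 3·8.5047 = 25.514; share = 0.1402.

share on x_2 = 0.1402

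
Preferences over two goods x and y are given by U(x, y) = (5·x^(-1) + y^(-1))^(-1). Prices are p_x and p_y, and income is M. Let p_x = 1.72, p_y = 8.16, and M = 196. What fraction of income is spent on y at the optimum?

MRS = MU_x/MU_y = 5·(y/x)^(2). Set equal to p_x/p_y.
Solve for the ratio: y/x = [(1/5)·p_x/p_y]^(0.5).
With the ratio pinned down, the budget gives x* = M/(p_x + p_y·(y/x)) and y* = (y/x)·x*.
Numerically y/x = 0.205321, so x* = 196/(1.72 + 8.16·0.205321) = 57.7248 and y* = 0.205321·57.7248 = 11.8521.
Expenditure on y: 8.16·11.8521 = 96.7134; share = 0.4934.

share on y = 0.4934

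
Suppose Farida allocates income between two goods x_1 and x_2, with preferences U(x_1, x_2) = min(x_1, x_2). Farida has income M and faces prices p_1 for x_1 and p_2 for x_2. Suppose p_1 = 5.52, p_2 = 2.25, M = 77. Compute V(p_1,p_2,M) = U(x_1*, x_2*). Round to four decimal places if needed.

V = 9.9099

Demand: x_1*(p_1,p_2,M) = M/(p_1 + p_2), x_2* = M/(p_1 + p_2).
Here 5.52 + 2.25 = 7.77, giving x_1* = 9.9099 and x_2* = 9.9099.
Utility at the optimum: U(9.9099, 9.9099) = 9.9099.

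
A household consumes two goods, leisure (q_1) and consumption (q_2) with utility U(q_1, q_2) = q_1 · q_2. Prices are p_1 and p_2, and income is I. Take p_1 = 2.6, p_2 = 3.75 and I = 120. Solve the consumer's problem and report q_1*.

The MRS is q_2/q_1. Set MRS = p_1/p_2.
Rearranging, p_2·q_2 = p_1·q_1. Substituting into the budget gives p_1·q_1·(1 + 1) = I.
Demand: q_1*(p_1,p_2,I) = 0.5·I/p_1 and q_2* = 0.5·I/p_2.
At p_1=2.6, p_2=3.75, I=120: q_1* = 0.5·120/2.6 = 23.0769.

q_1* = 23.0769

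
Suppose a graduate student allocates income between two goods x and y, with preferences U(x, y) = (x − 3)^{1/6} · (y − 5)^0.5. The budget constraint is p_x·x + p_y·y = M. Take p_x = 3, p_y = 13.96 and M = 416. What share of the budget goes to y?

share on y = 0.7757

MRS = (1/3)·(y−5)/(x−3). Tangency with p_x/p_y gives y−5 = 3·(p_x/p_y)·(x−3).
After buying the subsistence bundle (3, 5), a share 0.25 of the remaining income goes to x: x* = 3 + 0.25·(M − 3p_x − 5p_y)/p_x.
Discretionary income = 416 − 3·3 − 5·13.96 = 337.2; x* = 3 + 0.25·337.2/3 = 31.1; y* = 5 + 0.75·337.2/13.96 = 23.116.
Expenditure on y: 13.96·23.116 = 322.7; share = 0.7757.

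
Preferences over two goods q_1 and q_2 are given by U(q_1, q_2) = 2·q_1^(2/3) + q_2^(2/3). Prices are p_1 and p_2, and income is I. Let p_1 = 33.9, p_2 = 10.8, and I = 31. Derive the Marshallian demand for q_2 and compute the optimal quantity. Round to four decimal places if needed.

q_2* = 1.5841

Numerically q_2/q_1 = 3.865786, so q_1* = 31/(33.9 + 10.8·3.865786) = 0.4098 and q_2* = 3.865786·0.4098 = 1.5841.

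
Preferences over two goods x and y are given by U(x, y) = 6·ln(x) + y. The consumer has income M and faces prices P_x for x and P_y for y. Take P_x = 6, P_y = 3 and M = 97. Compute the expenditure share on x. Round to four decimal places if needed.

share on x = 0.1856

MU_x = 6/x, MU_y = 1. Tangency: 6/x = P_x/P_y.
So x*(P_x,P_y) = 6·P_y/P_x, independent of income; and y* = (M − 6·P_y)/P_y.
At the given prices: x* = 6·3/6 = 3, and y* = 26.3333.
Expenditure on x: 6·3 = 18; share = 0.1856.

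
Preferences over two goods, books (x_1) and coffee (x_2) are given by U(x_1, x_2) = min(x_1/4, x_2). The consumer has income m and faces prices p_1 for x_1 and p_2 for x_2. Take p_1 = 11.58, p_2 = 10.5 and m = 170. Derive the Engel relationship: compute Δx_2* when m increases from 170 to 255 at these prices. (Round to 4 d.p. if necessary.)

Δx_2* = 1.496

Demand: x_1*(p_1,p_2,m) = 4·m/(4·p_1 + p_2), x_2* = m/(4·p_1 + p_2).
Here 4·11.58 + 10.5 = 56.82, giving x_2* = 2.9919.
At m' = 255: x_2* = 4.4879. Change: 4.4879 − 2.9919 = 1.496.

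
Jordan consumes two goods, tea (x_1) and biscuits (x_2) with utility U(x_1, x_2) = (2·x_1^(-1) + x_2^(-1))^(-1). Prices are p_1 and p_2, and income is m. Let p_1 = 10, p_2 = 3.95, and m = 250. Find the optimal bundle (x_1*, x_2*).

MU_x_1 ∝ 2·x_1^(-2), MU_x_2 ∝ x_2^(-2), so MRS = 2·(x_2/x_1)^(2) = p_1/p_2.
Hence x_2/x_1 = ((1/2)·p_1/p_2)^(1/(2)), i.e. raised to the 0.5 power.
With the ratio pinned down, the budget gives x_1* = m/(p_1 + p_2·(x_2/x_1)) and x_2* = (x_2/x_1)·x_1*.
Numerically x_2/x_1 = 1.125088, so x_1* = 250/(10 + 3.95·1.125088) = 17.3081 and x_2* = 1.125088·17.3081 = 19.4731.

x_1* = 17.3081, x_2* = 19.4731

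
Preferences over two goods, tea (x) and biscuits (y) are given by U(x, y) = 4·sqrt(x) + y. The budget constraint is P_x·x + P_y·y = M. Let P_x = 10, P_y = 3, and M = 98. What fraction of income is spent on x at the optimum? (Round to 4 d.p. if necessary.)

Set MRS = P_x/P_y: 2·x^(−1/2) = P_x/P_y.
Thus x* = (2·P_y/P_x)² — independent of M — with the rest of income spent on y.
Plugging in: x* = (2·3/10)² = 0.36, y* = 31.4667.
Expenditure on x: 10·0.36 = 3.6; share = 0.0367.

share on x = 0.0367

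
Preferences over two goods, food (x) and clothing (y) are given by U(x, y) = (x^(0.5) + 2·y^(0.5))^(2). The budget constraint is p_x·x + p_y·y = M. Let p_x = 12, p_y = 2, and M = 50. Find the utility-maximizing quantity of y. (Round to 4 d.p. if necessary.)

MU_x ∝ x^(-0.5), MU_y ∝ 2·y^(-0.5), so MRS = (1/2)·(y/x)^(0.5) = p_x/p_y.
Hence y/x = (2·p_x/p_y)^(1/(0.5)), i.e. raised to the 2 power.
Substitute y = (y/x)·x into the budget: x* = M/(p_x + p_y·(y/x)).
Numerically y/x = 144, so x* = 50/(12 + 2·144) = 0.1667 and y* = 144·0.1667 = 24.

y* = 24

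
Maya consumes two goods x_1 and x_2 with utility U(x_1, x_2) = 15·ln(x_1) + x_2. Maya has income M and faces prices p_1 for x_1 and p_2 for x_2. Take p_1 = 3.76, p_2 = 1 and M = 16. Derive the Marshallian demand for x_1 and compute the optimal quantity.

MU_x_1 = 15/x_1, MU_x_2 = 1. Tangency: 15/x_1 = p_1/p_2.
So x_1*(p_1,p_2) = 15·p_2/p_1, independent of income; and x_2* = (M − 15·p_2)/p_2.
At the given prices: x_1* = 15·1/3.76 = 3.9894.

x_1* = 3.9894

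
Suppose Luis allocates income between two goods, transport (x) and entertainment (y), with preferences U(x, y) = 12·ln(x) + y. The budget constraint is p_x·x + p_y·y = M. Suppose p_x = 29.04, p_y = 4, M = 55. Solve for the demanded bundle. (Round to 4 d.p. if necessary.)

Set MRS = p_x/p_y: (12/x)/1 = p_x/p_y.
So x*(p_x,p_y) = 12·p_y/p_x, independent of income; and y* = (M − 12·p_y)/p_y.
At the given prices: x* = 12·4/29.04 = 1.6529, and y* = 1.75.

x* = 1.6529, y* = 1.75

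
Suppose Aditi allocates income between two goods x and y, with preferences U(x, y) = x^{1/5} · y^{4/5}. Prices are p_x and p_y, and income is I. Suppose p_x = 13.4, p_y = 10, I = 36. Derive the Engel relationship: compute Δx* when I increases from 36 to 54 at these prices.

MU_x/MU_y = (0.2·y)/(0.8·x); tangency sets this equal to p_x/p_y.
Rearranging, p_y·y = 4·p_x·x. Substituting into the budget gives p_x·x·(1 + 4) = I.
Demand: x*(p_x,p_y,I) = 0.2·I/p_x and y* = 0.8·I/p_y.
At p_x=13.4, p_y=10, I=36: x* = 0.2·36/13.4 = 0.5373.
At I' = 54: x* = 0.806. Change: 0.806 − 0.5373 = 0.2687.

Δx* = 0.2687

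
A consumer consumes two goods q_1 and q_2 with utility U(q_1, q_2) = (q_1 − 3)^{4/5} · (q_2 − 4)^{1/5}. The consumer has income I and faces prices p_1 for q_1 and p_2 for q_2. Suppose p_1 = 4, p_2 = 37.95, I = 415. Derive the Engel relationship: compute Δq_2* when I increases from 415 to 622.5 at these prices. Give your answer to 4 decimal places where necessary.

Substituting into the budget: q_1* = 3 + 0.8·(I − 3·p_1 − 4·p_2)/p_1, and q_2* = 4 + 0.2·(…)/p_2.
Discretionary income = 415 − 3·4 − 4·37.95 = 251.2; q_2* = 4 + 0.2·251.2/37.95 = 5.3238.
At I' = 622.5: q_2* = 6.4174. Change: 6.4174 − 5.3238 = 1.0935.

Δq_2* = 1.0935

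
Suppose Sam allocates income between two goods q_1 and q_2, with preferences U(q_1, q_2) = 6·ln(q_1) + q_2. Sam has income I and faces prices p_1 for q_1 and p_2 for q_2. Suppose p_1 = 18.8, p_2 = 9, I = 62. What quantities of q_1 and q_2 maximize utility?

So q_1*(p_1,p_2) = 6·p_2/p_1, independent of income; and q_2* = (I − 6·p_2)/p_2.
At the given prices: q_1* = 6·9/18.8 = 2.8723, and q_2* = 0.8889.

q_1* = 2.8723, q_2* = 0.8889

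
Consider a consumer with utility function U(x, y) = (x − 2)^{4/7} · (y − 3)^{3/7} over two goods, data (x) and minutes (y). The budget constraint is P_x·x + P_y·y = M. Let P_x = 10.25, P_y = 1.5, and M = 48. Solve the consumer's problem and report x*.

x* = 3.2822

Let x' = x−2, y' = y−3. MRS = (4/3)·y'/x' = P_x/P_y.
Substituting into the budget: x* = 2 + 4/7·(M − 2·P_x − 3·P_y)/P_x, and y* = 3 + 3/7·(…)/P_y.
Discretionary income = 48 − 2·10.25 − 3·1.5 = 23; x* = 2 + 4/7·23/10.25 = 3.2822.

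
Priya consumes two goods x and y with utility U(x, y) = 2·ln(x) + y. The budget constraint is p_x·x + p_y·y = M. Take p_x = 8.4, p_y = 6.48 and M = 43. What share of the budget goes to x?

share on x = 0.3014

MU_x = 2/x, MU_y = 1. Tangency: 2/x = p_x/p_y.
So x*(p_x,p_y) = 2·p_y/p_x, independent of income; and y* = (M − 2·p_y)/p_y.
At the given prices: x* = 2·6.48/8.4 = 1.5429, and y* = 4.6358.
Expenditure on x: 8.4·1.5429 = 12.96; share = 0.3014.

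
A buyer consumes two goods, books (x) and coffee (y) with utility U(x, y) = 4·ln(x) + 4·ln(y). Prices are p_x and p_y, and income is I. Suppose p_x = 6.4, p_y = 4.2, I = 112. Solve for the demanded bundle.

Demand: x*(p_x,p_y,I) = 0.5·I/p_x and y* = 0.5·I/p_y.
At p_x=6.4, p_y=4.2, I=112: x* = 0.5·112/6.4 = 8.75, y* = 13.3333.

x* = 8.75, y* = 13.3333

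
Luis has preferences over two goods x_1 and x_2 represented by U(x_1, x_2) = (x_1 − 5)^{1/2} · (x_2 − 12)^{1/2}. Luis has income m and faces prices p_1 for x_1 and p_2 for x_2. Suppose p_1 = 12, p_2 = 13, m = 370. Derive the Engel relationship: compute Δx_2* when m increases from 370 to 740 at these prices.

Δx_2* = 14.2308

Let x_1' = x_1−5, x_2' = x_2−12. MRS = x_2'/x_1' = p_1/p_2.
After buying the subsistence bundle (5, 12), a share 0.5 of the remaining income goes to x_1: x_1* = 5 + 0.5·(m − 5p_1 − 12p_2)/p_1.
Discretionary income = 370 − 5·12 − 12·13 = 154; x_2* = 12 + 0.5·154/13 = 17.9231.
At m' = 740: x_2* = 32.1538. Change: 32.1538 − 17.9231 = 14.2308.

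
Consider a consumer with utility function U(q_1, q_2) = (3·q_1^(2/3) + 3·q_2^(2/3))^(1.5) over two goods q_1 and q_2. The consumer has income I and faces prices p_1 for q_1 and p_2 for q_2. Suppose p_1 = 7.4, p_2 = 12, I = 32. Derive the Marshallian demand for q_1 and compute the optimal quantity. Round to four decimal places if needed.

q_1* = 3.1329

MU_q_1 ∝ 3·q_1^(-1/3), MU_q_2 ∝ 3·q_2^(-1/3), so MRS = (q_2/q_1)^(1/3) = p_1/p_2.
Solve for the ratio: q_2/q_1 = [p_1/p_2]^(3).
With the ratio pinned down, the budget gives q_1* = I/(p_1 + p_2·(q_2/q_1)) and q_2* = (q_2/q_1)·q_1*.
Numerically q_2/q_1 = 0.234505, so q_1* = 32/(7.4 + 12·0.234505) = 3.1329.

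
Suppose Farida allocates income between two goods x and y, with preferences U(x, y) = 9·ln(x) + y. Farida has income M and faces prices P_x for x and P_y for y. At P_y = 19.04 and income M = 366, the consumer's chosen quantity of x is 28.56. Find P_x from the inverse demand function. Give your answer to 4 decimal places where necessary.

Set MRS = P_x/P_y: (9/x)/1 = P_x/P_y.
So x*(P_x,P_y) = 9·P_y/P_x, independent of income; and y* = (M − 9·P_y)/P_y.
Set x* = 28.56 in the demand function and solve for P_x: P_x = 6.

P_x = 6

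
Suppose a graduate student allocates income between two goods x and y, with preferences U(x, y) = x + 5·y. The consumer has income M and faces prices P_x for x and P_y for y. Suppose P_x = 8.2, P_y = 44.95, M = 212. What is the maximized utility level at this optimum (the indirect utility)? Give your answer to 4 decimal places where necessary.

Perfect substitutes: compare marginal utility per dollar. 1/P_x vs 5/P_y → 0.122 vs 0.1112.
x gives more utility per dollar, so spend all income on x: x* = M/P_x, y* = 0.
Numerically: x* = 25.8537, y* = 0.
Utility at the optimum: U(25.8537, 0) = 25.8537.

V = 25.8537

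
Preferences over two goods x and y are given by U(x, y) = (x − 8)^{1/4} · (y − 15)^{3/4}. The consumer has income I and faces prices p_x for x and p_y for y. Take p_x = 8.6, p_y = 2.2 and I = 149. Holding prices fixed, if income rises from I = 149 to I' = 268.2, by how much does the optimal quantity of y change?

Let x' = x−8, y' = y−15. MRS = (1/3)·y'/x' = p_x/p_y.
Substituting into the budget: x* = 8 + 0.25·(I − 8·p_x − 15·p_y)/p_x, and y* = 15 + 0.75·(…)/p_y.
Discretionary income = 149 − 8·8.6 − 15·2.2 = 47.2; y* = 15 + 0.75·47.2/2.2 = 31.0909.
At I' = 268.2: y* = 71.7273. Change: 71.7273 − 31.0909 = 40.6364.

Δy* = 40.6364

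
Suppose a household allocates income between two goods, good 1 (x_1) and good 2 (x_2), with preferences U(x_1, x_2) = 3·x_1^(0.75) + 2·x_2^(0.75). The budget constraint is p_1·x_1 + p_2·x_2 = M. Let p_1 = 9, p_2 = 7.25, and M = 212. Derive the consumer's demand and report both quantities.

MU_x_1 ∝ 3·x_1^(-0.25), MU_x_2 ∝ 2·x_2^(-0.25), so MRS = (3/2)·(x_2/x_1)^(0.25) = p_1/p_2.
Hence x_2/x_1 = ((2/3)·p_1/p_2)^(1/(0.25)), i.e. raised to the 4 power.
With the ratio pinned down, the budget gives x_1* = M/(p_1 + p_2·(x_2/x_1)) and x_2* = (x_2/x_1)·x_1*.
Numerically x_2/x_1 = 0.469087, so x_1* = 212/(9 + 7.25·0.469087) = 17.0956 and x_2* = 0.469087·17.0956 = 8.0193.

x_1* = 17.0956, x_2* = 8.0193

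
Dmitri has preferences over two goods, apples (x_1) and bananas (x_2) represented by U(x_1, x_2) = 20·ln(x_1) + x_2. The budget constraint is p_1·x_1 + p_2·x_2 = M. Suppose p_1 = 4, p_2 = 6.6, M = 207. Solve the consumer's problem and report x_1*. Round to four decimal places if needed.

MU_x_1 = 20/x_1, MU_x_2 = 1. Tangency: 20/x_1 = p_1/p_2.
So x_1*(p_1,p_2) = 20·p_2/p_1, independent of income; and x_2* = (M − 20·p_2)/p_2.
At the given prices: x_1* = 20·6.6/4 = 33.

x_1* = 33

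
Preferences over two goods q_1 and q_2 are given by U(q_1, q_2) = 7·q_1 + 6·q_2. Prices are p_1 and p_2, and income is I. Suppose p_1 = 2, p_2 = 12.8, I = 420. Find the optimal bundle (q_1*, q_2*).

Linear utility — the consumer picks whichever good has higher MU/price: 7/2 = 3.5 vs 6/12.8 = 0.4688.
q_1 gives more utility per dollar, so spend all income on q_1: q_1* = I/p_1, q_2* = 0.
Numerically: q_1* = 210, q_2* = 0.

q_1* = 210, q_2* = 0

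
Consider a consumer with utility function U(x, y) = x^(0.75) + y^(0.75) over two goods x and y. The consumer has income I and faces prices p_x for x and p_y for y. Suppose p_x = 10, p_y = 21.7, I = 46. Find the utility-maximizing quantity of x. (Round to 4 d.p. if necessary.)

MU_x ∝ x^(-0.25), MU_y ∝ y^(-0.25), so MRS = (y/x)^(0.25) = p_x/p_y.
Hence y/x = (p_x/p_y)^(1/(0.25)), i.e. raised to the 4 power.
With the ratio pinned down, the budget gives x* = I/(p_x + p_y·(y/x)) and y* = (y/x)·x*.
Numerically y/x = 0.045098, so x* = 46/(10 + 21.7·0.045098) = 4.19.

x* = 4.19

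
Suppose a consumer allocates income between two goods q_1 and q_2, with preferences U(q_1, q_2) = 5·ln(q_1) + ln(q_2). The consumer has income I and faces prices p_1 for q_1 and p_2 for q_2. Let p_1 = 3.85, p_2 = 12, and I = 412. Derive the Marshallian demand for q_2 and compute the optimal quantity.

q_2* = 5.7222

MU_q_1/MU_q_2 = (5·q_2)/(q_1); tangency sets this equal to p_1/p_2.
Rearranging, p_2·q_2 = (1/5)·p_1·q_1. Substituting into the budget gives p_1·q_1·(1 + (1/5)) = I.
Demand: q_1*(p_1,p_2,I) = 5/6·I/p_1 and q_2* = 1/6·I/p_2.
At p_1=3.85, p_2=12, I=412: q_2* = 1/6·412/12 = 5.7222.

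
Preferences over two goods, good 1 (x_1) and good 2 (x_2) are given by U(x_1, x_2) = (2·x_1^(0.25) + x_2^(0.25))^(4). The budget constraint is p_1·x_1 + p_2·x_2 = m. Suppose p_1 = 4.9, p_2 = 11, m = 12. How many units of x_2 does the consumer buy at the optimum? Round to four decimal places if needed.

From the CES first-order condition, 2·(x_2/x_1)^(0.75) = p_1/p_2.
Hence x_2/x_1 = ((1/2)·p_1/p_2)^(1/(0.75)), i.e. raised to the 4/3 power.
Substitute x_2 = (x_2/x_1)·x_1 into the budget: x_1* = m/(p_1 + p_2·(x_2/x_1)).
Numerically x_2/x_1 = 0.13501, so x_1* = 12/(4.9 + 11·0.13501) = 1.8794 and x_2* = 0.13501·1.8794 = 0.2537.

x_2* = 0.2537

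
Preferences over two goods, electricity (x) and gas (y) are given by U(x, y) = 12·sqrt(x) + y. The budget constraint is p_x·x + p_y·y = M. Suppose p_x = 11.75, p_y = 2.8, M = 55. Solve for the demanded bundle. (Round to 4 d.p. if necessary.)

x* = 2.0443, y* = 11.0641

MU_x = 6/√x, MU_y = 1. Tangency: 6/√x = p_x/p_y.
Solve: √x = 6·p_y/p_x, so x*(p_x,p_y) = (6·p_y/p_x)², and y* = (M − p_x·x*)/p_y.
Plugging in: x* = (6·2.8/11.75)² = 2.0443, y* = 11.0641.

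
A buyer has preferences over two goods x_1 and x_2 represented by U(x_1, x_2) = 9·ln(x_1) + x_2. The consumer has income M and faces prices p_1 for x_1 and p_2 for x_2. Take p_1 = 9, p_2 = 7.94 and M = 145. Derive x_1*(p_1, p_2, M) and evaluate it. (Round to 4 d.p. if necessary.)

x_1* = 7.94

So x_1*(p_1,p_2) = 9·p_2/p_1, independent of income; and x_2* = (M − 9·p_2)/p_2.
At the given prices: x_1* = 9·7.94/9 = 7.94.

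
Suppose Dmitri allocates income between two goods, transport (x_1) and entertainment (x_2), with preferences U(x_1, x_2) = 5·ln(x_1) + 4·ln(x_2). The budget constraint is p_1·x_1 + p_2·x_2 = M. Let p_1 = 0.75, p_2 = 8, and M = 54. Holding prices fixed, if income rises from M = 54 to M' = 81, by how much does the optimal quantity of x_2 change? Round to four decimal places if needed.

Δx_2* = 1.5

The MRS is (5/4)·x_2/x_1. Set MRS = p_1/p_2.
So 5·p_2·x_2 = 4·p_1·x_1; combined with the budget, a share 5/9 of income goes to x_1.
Demand: x_1*(p_1,p_2,M) = 5/9·M/p_1 and x_2* = 4/9·M/p_2.
At p_1=0.75, p_2=8, M=54: x_2* = 4/9·54/8 = 3.
At M' = 81: x_2* = 4.5. Change: 4.5 − 3 = 1.5.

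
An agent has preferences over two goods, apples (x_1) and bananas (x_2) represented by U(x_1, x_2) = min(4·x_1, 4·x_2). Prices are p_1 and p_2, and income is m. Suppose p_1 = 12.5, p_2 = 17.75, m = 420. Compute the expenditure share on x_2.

share on x_2 = 0.5868

Demand: x_1*(p_1,p_2,m) = 4·m/(4·p_1 + 4·p_2), x_2* = 4·m/(4·p_1 + 4·p_2).
Here 4·12.5 + 4·17.75 = 121, giving x_1* = 13.8843 and x_2* = 13.8843.
Expenditure on x_2: 17.75·13.8843 = 246.4463; share = 0.5868.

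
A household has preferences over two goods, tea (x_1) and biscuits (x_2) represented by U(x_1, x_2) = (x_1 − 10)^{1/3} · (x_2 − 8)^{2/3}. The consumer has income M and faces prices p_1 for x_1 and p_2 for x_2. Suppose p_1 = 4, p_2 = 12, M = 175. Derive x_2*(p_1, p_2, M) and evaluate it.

x_2* = 10.1667

Let x_1' = x_1−10, x_2' = x_2−8. MRS = (1/2)·x_2'/x_1' = p_1/p_2.
After buying the subsistence bundle (10, 8), a share 1/3 of the remaining income goes to x_1: x_1* = 10 + 1/3·(M − 10p_1 − 8p_2)/p_1.
Discretionary income = 175 − 10·4 − 8·12 = 39; x_2* = 8 + 2/3·39/12 = 10.1667.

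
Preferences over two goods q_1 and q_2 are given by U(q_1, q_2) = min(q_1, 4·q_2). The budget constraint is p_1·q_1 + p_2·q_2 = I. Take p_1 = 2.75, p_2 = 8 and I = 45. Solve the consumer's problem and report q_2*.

Here 4·2.75 + 8 = 19, giving q_2* = 2.3684.

q_2* = 2.3684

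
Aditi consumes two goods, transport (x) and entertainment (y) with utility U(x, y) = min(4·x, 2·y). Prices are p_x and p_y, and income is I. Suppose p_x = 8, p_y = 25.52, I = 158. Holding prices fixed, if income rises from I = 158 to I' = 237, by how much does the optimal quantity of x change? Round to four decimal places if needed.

Δx* = 1.3381

With perfect complements, no substitution: consume in ratio x:y = 2:4.
Budget: p_x·x + p_y·2·x = I, so (2·p_x + 4·p_y)·x = 2·I.
Demand: x*(p_x,p_y,I) = 2·I/(2·p_x + 4·p_y), y* = 4·I/(2·p_x + 4·p_y).
Here 2·8 + 4·25.52 = 118.08, giving x* = 2.6762.
At I' = 237: x* = 4.0142. Change: 4.0142 − 2.6762 = 1.3381.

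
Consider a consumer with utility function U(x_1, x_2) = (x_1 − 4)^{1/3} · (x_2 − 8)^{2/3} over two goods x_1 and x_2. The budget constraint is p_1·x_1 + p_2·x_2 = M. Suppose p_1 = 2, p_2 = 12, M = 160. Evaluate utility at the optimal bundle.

V = 4.487

MRS = (1/2)·(x_2−8)/(x_1−4). Tangency with p_1/p_2 gives x_2−8 = 2·(p_1/p_2)·(x_1−4).
After buying the subsistence bundle (4, 8), a share 1/3 of the remaining income goes to x_1: x_1* = 4 + 1/3·(M − 4p_1 − 8p_2)/p_1.
Discretionary income = 160 − 4·2 − 8·12 = 56; x_1* = 4 + 1/3·56/2 = 13.3333; x_2* = 8 + 2/3·56/12 = 11.1111.
Utility at the optimum: U(13.3333, 11.1111) = 4.487.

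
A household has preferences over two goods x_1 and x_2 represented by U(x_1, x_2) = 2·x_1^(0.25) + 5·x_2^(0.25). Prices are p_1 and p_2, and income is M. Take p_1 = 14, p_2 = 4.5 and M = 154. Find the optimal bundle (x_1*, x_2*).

x_1* = 1.8477, x_2* = 28.4737

MU_x_1 ∝ 2·x_1^(-0.75), MU_x_2 ∝ 5·x_2^(-0.75), so MRS = (2/5)·(x_2/x_1)^(0.75) = p_1/p_2.
Solve for the ratio: x_2/x_1 = [(5/2)·p_1/p_2]^(4/3).
With the ratio pinned down, the budget gives x_1* = M/(p_1 + p_2·(x_2/x_1)) and x_2* = (x_2/x_1)·x_1*.
Numerically x_2/x_1 = 15.410168, so x_1* = 154/(14 + 4.5·15.410168) = 1.8477 and x_2* = 15.410168·1.8477 = 28.4737.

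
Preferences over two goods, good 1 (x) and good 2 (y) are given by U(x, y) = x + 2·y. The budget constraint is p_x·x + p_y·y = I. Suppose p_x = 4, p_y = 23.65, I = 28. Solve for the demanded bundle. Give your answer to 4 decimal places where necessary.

x gives more utility per dollar, so spend all income on x: x* = I/p_x, y* = 0.
Numerically: x* = 7, y* = 0.

x* = 7, y* = 0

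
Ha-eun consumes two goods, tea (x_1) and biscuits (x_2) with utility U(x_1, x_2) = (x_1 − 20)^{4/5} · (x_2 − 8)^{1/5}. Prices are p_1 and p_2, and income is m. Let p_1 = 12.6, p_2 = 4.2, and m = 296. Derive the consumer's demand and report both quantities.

x_1* = 20.6603, x_2* = 8.4952

MRS = 4·(x_2−8)/(x_1−20). Tangency with p_1/p_2 gives x_2−8 = (1/4)·(p_1/p_2)·(x_1−20).
Substituting into the budget: x_1* = 20 + 0.8·(m − 20·p_1 − 8·p_2)/p_1, and x_2* = 8 + 0.2·(…)/p_2.
Discretionary income = 296 − 20·12.6 − 8·4.2 = 10.4; x_1* = 20 + 0.8·10.4/12.6 = 20.6603; x_2* = 8 + 0.2·10.4/4.2 = 8.4952.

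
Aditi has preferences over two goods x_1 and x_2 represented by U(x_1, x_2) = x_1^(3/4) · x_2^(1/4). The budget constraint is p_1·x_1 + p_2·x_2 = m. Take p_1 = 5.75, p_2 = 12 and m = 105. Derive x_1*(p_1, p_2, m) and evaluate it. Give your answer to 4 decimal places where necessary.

Tangency: MRS = 3·x_2/x_1 = p_1/p_2.
Rearranging, p_2·x_2 = (1/3)·p_1·x_1. Substituting into the budget gives p_1·x_1·(1 + (1/3)) = m.
Demand: x_1*(p_1,p_2,m) = 0.75·m/p_1 and x_2* = 0.25·m/p_2.
At p_1=5.75, p_2=12, m=105: x_1* = 0.75·105/5.75 = 13.6957.

x_1* = 13.6957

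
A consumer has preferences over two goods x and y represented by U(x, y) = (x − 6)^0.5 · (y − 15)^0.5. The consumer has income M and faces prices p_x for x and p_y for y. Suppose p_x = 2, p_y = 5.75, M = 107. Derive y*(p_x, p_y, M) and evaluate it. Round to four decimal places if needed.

This is Cobb-Douglas in (x−6, y−15): tangency gives 0.5·p_y·(y−15) = 0.5·p_x·(x−6).
After buying the subsistence bundle (6, 15), a share 0.5 of the remaining income goes to x: x* = 6 + 0.5·(M − 6p_x − 15p_y)/p_x.
Discretionary income = 107 − 6·2 − 15·5.75 = 8.75; y* = 15 + 0.5·8.75/5.75 = 15.7609.

y* = 15.7609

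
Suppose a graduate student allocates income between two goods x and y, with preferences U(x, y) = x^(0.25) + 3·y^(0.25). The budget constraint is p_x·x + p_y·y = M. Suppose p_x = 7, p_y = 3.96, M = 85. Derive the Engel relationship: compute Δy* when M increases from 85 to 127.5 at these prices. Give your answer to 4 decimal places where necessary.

Δy* = 9.0101

With the ratio pinned down, the budget gives x* = M/(p_x + p_y·(y/x)) and y* = (y/x)·x*.
Numerically y/x = 9.247666, so x* = 85/(7 + 3.96·9.247666) = 1.9486 and y* = 9.247666·1.9486 = 18.0201.
At M' = 127.5: y* = 27.0302. Change: 27.0302 − 18.0201 = 9.0101.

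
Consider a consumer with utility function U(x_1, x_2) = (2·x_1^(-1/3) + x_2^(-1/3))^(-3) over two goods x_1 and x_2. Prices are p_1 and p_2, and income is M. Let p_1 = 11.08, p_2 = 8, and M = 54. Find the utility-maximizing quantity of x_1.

From the CES first-order condition, 2·(x_2/x_1)^(4/3) = p_1/p_2.
Hence x_2/x_1 = ((1/2)·p_1/p_2)^(1/(4/3)), i.e. raised to the 0.75 power.
With the ratio pinned down, the budget gives x_1* = M/(p_1 + p_2·(x_2/x_1)) and x_2* = (x_2/x_1)·x_1*.
Numerically x_2/x_1 = 0.759128, so x_1* = 54/(11.08 + 8·0.759128) = 3.1481.

x_1* = 3.1481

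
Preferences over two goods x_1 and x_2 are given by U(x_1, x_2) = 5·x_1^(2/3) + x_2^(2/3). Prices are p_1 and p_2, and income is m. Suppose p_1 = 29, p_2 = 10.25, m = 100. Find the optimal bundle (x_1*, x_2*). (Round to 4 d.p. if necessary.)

x_1* = 3.2407, x_2* = 0.5872

From the CES first-order condition, 5·(x_2/x_1)^(1/3) = p_1/p_2.
Hence x_2/x_1 = ((1/5)·p_1/p_2)^(1/(1/3)), i.e. raised to the 3 power.
With the ratio pinned down, the budget gives x_1* = m/(p_1 + p_2·(x_2/x_1)) and x_2* = (x_2/x_1)·x_1*.
Numerically x_2/x_1 = 0.181181, so x_1* = 100/(29 + 10.25·0.181181) = 3.2407 and x_2* = 0.181181·3.2407 = 0.5872.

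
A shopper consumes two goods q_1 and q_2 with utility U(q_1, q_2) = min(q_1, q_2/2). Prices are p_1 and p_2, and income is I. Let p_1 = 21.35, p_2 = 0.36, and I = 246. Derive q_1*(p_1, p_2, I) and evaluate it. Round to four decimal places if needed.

q_1* = 11.1464

Leontief preferences: the optimum is at the kink where q_1/1 = q_2/2, i.e. q_2 = 2·q_1.
Budget: p_1·q_1 + p_2·2·q_1 = I, so (p_1 + 2·p_2)·q_1 = I.
Demand: q_1*(p_1,p_2,I) = I/(p_1 + 2·p_2), q_2* = 2·I/(p_1 + 2·p_2).
Here 21.35 + 2·0.36 = 22.07, giving q_1* = 11.1464.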